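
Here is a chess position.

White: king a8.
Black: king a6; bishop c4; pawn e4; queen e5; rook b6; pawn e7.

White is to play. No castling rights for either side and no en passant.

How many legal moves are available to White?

0

White to move; king on a8.
In check: no.
Legal moves: none.
Count: 0.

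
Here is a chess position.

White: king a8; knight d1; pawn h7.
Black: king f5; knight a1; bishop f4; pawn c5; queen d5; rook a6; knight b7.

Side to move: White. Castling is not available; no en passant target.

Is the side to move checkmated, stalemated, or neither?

White to move; white king on a8.
In check: yes, from the black rook on a6.
King squares — a7: attacked by Ra6; b7: attacked by Qd5; b8: attacked by Bf4.
Legal moves for White: none.
In check with no legal moves → checkmate.

checkmate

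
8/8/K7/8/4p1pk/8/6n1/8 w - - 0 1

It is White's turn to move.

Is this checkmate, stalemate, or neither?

White to move; white king on a6.
In check: no.
Legal moves for White: Kb7, Ka7, Kb6, Kb5, Ka5.
White has 5 legal moves and is not in check → neither.

neither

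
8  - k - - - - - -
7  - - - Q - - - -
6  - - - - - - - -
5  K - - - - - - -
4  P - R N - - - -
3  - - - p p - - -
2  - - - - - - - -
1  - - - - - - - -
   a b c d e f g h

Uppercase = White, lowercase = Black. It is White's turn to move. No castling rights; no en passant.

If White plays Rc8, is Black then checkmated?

After Rc8: black king on b8; in check: yes, from the white rook on c8.
King squares — a7: attacked by Qd7; b7: attacked by Qd7; c7: attacked by Qd7; a8: attacked by Rc8; c8: attacked by Qd7.
Black has no legal moves → checkmate.

yes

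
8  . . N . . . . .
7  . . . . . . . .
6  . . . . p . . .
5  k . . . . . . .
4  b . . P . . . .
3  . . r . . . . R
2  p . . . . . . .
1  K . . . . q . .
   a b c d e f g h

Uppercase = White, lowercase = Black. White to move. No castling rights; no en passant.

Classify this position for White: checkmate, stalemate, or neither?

neither

White to move; white king on a1.
In check: yes, from the black queen on f1.
Legal moves for White: Kb2, Kxa2.
White is in check but has 2 legal moves → neither.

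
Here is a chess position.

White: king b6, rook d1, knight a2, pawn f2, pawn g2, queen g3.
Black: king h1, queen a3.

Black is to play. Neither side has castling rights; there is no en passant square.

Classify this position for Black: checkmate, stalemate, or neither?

Black to move; black king on h1.
In check: yes, from the white rook on d1.
King squares — g1: attacked by Rd1; g2: attacked by Qg3; h2: attacked by Qg3.
Legal moves for Black: none.
In check with no legal moves → checkmate.

checkmate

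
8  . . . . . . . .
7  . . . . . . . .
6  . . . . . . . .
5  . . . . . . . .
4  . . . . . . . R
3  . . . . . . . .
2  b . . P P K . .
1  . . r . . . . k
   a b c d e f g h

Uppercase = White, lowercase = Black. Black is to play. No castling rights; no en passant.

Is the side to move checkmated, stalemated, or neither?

Black to move; black king on h1.
In check: yes, from the white rook on h4.
King squares — g1: attacked by Kf2; g2: attacked by Kf2; h2: attacked by Rh4.
Legal moves for Black: none.
In check with no legal moves → checkmate.

checkmate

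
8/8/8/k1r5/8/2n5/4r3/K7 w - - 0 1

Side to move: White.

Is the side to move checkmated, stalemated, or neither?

White to move; white king on a1.
In check: no.
King squares — b1: attacked by Nc3; a2: attacked by Re2; b2: attacked by Re2.
Legal moves for White: none.
Not in check and no legal moves → stalemate.

stalemate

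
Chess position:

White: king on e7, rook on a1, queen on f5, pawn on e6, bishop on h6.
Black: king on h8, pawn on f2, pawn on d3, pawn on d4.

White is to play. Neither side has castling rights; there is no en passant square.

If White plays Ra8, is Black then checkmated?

After Ra8: black king on h8; in check: yes, from the white rook on a8.
King squares — g7: attacked by Bh6; h7: attacked by Qf5; g8: attacked by Ra8.
Black has no legal moves → checkmate.

yes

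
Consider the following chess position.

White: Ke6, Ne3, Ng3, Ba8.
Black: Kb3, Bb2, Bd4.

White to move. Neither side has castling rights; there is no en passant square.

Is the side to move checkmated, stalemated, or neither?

White to move; white king on e6.
In check: no.
Legal moves for White include: Bb7, Bc6, Bd5+, Be4, Bf3, Bg2, Bh1, Kf7, Ke7, Kd7, Kd6, Kf5, Kd5, Nh5, Ngf5, Ne4, Ne2, Nh1, ... (list truncated; more exist).
White has legal moves and is not in check → neither.

neither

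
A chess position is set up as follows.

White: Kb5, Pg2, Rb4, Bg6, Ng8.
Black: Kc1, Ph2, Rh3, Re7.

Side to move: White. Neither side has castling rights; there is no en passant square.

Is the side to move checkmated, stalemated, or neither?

White to move; white king on b5.
In check: no.
Legal moves for White include: Nxe7, Nh6, Nf6, Be8, Bh7, Bf7, Bh5, Bf5, Be4, Bd3, Bc2, Bb1, Kc6, Kb6, Ka6, Kc5, Ka5, Kc4, ... (list truncated; more exist).
White has legal moves and is not in check → neither.

neither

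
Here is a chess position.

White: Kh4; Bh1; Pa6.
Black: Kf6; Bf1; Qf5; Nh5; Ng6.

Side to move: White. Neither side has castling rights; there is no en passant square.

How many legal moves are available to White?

White to move; king on h4.
In check: yes, from the black knight on g6.
Legal moves: none.
Count: 0.

0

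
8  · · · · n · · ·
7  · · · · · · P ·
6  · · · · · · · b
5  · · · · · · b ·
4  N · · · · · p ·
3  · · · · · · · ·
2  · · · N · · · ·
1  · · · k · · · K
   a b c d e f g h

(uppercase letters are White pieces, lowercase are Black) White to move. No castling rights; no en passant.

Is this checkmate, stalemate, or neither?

neither

White to move; white king on h1.
In check: no.
Legal moves for White: Nb6, Nc5, Nc3+, Nb2+, Ne4, Nc4, Nf3, Nb3, Nf1, Nb1, Kh2, Kg2, Kg1, g8=Q, g8=R, g8=B, g8=N.
White has 17 legal moves and is not in check → neither.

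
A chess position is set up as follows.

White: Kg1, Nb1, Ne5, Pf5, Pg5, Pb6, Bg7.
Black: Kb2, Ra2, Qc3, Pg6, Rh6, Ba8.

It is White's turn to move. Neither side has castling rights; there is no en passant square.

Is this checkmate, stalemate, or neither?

White to move; white king on g1.
In check: no.
Legal moves for White include: Bh8, Bf8, Bxh6, Bf6, Nf7, Nd7, Nxg6, Nc6, Ng4, Nc4+, Nf3, Nd3+, Kf2, Kf1, Nxc3, Na3, Nd2, gxh6, ... (list truncated; more exist).
White has legal moves and is not in check → neither.

neither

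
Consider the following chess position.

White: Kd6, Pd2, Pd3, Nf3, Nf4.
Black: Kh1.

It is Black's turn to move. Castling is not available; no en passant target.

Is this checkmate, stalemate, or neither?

stalemate

Black to move; black king on h1.
In check: no.
King squares — g1: attacked by Nf3; g2: attacked by Nf4; h2: attacked by Nf3.
Legal moves for Black: none.
Not in check and no legal moves → stalemate.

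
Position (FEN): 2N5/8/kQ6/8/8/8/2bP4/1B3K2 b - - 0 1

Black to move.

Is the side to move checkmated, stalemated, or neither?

checkmate

Black to move; black king on a6.
In check: yes, from the white queen on b6.
King squares — a5: attacked by Qb6; b5: attacked by Qb6; b6: attacked by Nc8; a7: attacked by Qb6; b7: attacked by Qb6.
Legal moves for Black: none.
In check with no legal moves → checkmate.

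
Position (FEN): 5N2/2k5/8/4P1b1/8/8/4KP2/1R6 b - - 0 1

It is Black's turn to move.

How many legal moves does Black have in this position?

Black to move; king on c7.
In check: no.
Legal moves: Kd8, Kc8, Kc6, Bd8, Be7, Bh6, Bf6, Bh4, Bf4, Be3, Bd2, Bc1.
Count: 12.

12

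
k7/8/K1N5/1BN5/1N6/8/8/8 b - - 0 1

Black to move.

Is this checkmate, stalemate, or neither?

Black to move; black king on a8.
In check: no.
King squares — a7: attacked by Ka6; b7: attacked by Nc5; b8: attacked by Nc6.
Legal moves for Black: none.
Not in check and no legal moves → stalemate.

stalemate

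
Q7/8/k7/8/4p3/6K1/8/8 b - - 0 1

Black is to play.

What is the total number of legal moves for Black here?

2

Black to move; king on a6.
In check: yes, from the white queen on a8.
Legal moves: Kb6, Kb5.
Count: 2.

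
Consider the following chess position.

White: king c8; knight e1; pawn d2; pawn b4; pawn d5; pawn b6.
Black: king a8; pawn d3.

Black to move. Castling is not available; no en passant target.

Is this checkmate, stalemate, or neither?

Black to move; black king on a8.
In check: no.
King squares — a7: attacked by Pb6; b7: attacked by Kc8; b8: attacked by Kc8.
Legal moves for Black: none.
Not in check and no legal moves → stalemate.

stalemate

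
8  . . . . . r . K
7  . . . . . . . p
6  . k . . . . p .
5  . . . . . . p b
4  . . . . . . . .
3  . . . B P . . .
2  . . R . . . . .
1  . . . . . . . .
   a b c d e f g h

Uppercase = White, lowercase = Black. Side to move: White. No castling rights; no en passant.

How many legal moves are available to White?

White to move; king on h8.
In check: yes, from the black rook on f8.
Legal moves: Kxh7, Kg7.
Count: 2.

2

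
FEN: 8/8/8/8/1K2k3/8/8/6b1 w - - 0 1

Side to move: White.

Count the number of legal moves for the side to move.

White to move; king on b4.
In check: no.
Legal moves: Kb5, Ka5, Kc4, Ka4, Kc3, Kb3, Ka3.
Count: 7.

7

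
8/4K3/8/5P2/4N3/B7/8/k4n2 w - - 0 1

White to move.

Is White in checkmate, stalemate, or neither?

neither

White to move; white king on e7.
In check: no.
Legal moves for White include: Kf8, Ke8, Kd8, Kf7, Kd7, Kf6, Ke6, Kd6, Nf6, Nd6, Ng5, Nc5, Ng3, Nc3, Nf2, Nd2, Bd6, Bc5, ... (list truncated; more exist).
White has legal moves and is not in check → neither.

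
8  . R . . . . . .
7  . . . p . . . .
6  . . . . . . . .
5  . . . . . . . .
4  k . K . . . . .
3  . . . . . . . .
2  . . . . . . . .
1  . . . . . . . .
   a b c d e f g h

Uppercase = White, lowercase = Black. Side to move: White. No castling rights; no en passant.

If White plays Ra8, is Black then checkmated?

yes

After Ra8: black king on a4; in check: yes, from the white rook on a8.
King squares — a3: attacked by Ra8; b3: attacked by Kc4; b4: attacked by Kc4; a5: attacked by Ra8; b5: attacked by Kc4.
Black has no legal moves → checkmate.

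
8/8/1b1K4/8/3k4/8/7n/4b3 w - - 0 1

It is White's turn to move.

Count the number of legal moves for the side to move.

White to move; king on d6.
In check: no.
Legal moves: Ke7, Kd7, Ke6, Kc6.
Count: 4.

4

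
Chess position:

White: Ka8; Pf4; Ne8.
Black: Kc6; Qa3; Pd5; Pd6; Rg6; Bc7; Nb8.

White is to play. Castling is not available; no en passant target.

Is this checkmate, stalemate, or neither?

White to move; white king on a8.
In check: yes, from the black queen on a3.
King squares — a7: attacked by Qa3; b7: attacked by Kc6; b8: attacked by Bc7.
Legal moves for White: none.
In check with no legal moves → checkmate.

checkmate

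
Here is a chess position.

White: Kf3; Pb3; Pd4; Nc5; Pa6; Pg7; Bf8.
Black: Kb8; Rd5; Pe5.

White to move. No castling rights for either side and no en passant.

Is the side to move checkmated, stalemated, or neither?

neither

White to move; white king on f3.
In check: no.
Legal moves for White include: Be7, Bd6+, Nd7+, Nb7, Ne6, Ne4, Na4, Nd3, Kg4, Ke4, Kg3, Ke3, Kg2, Kf2, Ke2, dxe5, g8=Q, g8=R, ... (list truncated; more exist).
White has legal moves and is not in check → neither.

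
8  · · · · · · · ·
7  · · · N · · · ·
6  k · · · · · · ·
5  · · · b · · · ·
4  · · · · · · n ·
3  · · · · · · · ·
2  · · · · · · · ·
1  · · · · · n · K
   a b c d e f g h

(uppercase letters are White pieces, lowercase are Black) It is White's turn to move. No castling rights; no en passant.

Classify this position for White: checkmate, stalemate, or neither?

White to move; white king on h1.
In check: yes, from the black bishop on d5.
Legal moves for White: Kg1.
White is in check but has 1 legal move → neither.

neither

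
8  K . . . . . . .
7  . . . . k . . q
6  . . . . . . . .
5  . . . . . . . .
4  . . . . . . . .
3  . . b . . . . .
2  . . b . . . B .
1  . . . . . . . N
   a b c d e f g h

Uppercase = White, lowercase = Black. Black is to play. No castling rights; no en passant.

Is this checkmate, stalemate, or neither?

Black to move; black king on e7.
In check: no.
Legal moves for Black include: Qh8+, Qg8+, Qg7, Qf7, Qh6, Qg6, Qh5, Qf5, Qh4, Qe4+, Qh3, Qd3, Qh2, Qxh1, Kf8, Ke8, Kd8, Kf7, ... (list truncated; more exist).
Black has legal moves and is not in check → neither.

neither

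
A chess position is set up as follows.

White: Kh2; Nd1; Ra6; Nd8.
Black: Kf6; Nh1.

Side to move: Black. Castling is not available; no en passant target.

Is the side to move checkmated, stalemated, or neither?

neither

Black to move; black king on f6.
In check: yes, from the white rook on a6.
Legal moves for Black: Kg7, Ke7, Kg5, Kf5, Ke5.
Black is in check but has 5 legal moves → neither.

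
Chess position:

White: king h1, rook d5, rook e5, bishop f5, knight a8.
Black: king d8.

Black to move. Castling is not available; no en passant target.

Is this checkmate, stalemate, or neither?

Black to move; black king on d8.
In check: yes, from the white rook on d5.
King squares — c7: attacked by Na8; d7: attacked by Rd5; e7: attacked by Re5; c8: attacked by Bf5; e8: attacked by Re5.
Legal moves for Black: none.
In check with no legal moves → checkmate.

checkmate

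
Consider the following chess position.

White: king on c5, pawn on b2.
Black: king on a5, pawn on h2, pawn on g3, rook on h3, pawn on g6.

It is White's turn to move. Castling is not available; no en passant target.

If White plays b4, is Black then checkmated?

no

After b4: black king on a5; in check: yes, from the white pawn on b4.
Black has 2 legal replies: Ka6, Ka4.
In check but a legal move exists → not checkmate.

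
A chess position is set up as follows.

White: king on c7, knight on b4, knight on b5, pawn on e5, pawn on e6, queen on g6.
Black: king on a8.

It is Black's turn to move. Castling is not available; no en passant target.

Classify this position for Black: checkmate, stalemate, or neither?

stalemate

Black to move; black king on a8.
In check: no.
King squares — a7: attacked by Nb5; b7: attacked by Kc7; b8: attacked by Kc7.
Legal moves for Black: none.
Not in check and no legal moves → stalemate.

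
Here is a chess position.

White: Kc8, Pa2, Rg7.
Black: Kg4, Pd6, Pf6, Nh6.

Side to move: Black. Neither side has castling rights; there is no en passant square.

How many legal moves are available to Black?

Black to move; king on g4.
In check: yes, from the white rook on g7.
Legal moves: Kh5, Kf5, Kh4, Kf4, Kh3, Kf3.
Count: 6.

6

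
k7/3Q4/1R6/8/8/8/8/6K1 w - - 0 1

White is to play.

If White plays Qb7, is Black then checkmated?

yes

After Qb7: black king on a8; in check: yes, from the white queen on b7.
King squares — a7: attacked by Qb7; b7: attacked by Rb6; b8: attacked by Qb7.
Black has no legal moves → checkmate.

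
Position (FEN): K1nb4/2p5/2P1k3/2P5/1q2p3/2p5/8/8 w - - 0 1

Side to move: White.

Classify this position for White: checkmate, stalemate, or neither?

stalemate

White to move; white king on a8.
In check: no.
King squares — a7: attacked by Nc8; b7: attacked by Qb4; b8: attacked by Qb4.
Legal moves for White: none.
Not in check and no legal moves → stalemate.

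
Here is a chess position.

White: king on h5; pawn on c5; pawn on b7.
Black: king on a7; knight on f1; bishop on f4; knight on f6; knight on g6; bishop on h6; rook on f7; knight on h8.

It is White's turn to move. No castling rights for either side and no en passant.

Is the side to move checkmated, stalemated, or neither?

White to move; white king on h5.
In check: yes, from the black knight on f6.
King squares — g4: attacked by Nf6; h4: attacked by Ng6; g5: attacked by Bf4; g6: attacked by Nh8; h6: attacked by Bf4.
Legal moves for White: none.
In check with no legal moves → checkmate.

checkmate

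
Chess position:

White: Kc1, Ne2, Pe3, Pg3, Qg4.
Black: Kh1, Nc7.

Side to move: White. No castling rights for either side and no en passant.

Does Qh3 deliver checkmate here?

After Qh3: black king on h1; in check: yes, from the white queen on h3.
King squares — g1: attacked by Ne2; g2: attacked by Qh3; h2: attacked by Qh3.
Black has no legal moves → checkmate.

yes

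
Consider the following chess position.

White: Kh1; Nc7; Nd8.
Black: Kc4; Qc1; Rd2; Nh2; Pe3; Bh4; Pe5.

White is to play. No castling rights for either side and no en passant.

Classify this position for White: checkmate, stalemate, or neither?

White to move; white king on h1.
In check: yes, from the black queen on c1.
King squares — g1: attacked by Qc1; g2: attacked by Rd2; h2: attacked by Rd2.
Legal moves for White: none.
In check with no legal moves → checkmate.

checkmate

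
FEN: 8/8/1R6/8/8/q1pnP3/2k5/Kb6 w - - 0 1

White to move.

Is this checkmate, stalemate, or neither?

checkmate

White to move; white king on a1.
In check: yes, from the black queen on a3.
King squares — b1: attacked by Kc2; a2: attacked by Bb1; b2: attacked by Kc2.
Legal moves for White: none.
In check with no legal moves → checkmate.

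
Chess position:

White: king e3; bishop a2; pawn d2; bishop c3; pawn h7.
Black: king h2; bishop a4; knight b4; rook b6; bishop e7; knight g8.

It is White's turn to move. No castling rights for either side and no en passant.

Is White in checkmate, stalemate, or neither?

White to move; white king on e3.
In check: no.
Legal moves for White include: Kf4, Ke4, Kd4, Kf3, Kf2, Ke2, Bh8, Bg7, Bf6, Be5+, Bd4, Bxb4, Bb2, Ba1, Bxg8, Bf7, Be6, Bd5, ... (list truncated; more exist).
White has legal moves and is not in check → neither.

neither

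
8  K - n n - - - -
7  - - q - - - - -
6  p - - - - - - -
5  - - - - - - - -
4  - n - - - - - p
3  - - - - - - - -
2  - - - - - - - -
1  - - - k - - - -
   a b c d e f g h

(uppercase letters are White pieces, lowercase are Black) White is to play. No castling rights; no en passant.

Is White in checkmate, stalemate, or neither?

stalemate

White to move; white king on a8.
In check: no.
King squares — a7: attacked by Qc7; b7: attacked by Qc7; b8: attacked by Qc7.
Legal moves for White: none.
Not in check and no legal moves → stalemate.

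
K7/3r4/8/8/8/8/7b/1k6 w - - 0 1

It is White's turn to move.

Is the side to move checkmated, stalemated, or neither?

stalemate

White to move; white king on a8.
In check: no.
King squares — a7: attacked by Rd7; b7: attacked by Rd7; b8: attacked by Bh2.
Legal moves for White: none.
Not in check and no legal moves → stalemate.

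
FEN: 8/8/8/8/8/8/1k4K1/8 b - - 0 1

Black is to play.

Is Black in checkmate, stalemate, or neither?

neither

Black to move; black king on b2.
In check: no.
Legal moves for Black: Kc3, Kb3, Ka3, Kc2, Ka2, Kc1, Kb1, Ka1.
Black has 8 legal moves and is not in check → neither.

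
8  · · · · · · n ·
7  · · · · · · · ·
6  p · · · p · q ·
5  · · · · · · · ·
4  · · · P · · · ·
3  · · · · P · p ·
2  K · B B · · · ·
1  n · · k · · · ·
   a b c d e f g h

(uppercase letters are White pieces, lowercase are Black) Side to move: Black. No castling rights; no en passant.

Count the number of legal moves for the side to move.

5

Black to move; king on d1.
In check: yes, from the white bishop on c2.
Legal moves: Ke2, Kxd2, Kxc2, Qxc2+, Nxc2.
Count: 5.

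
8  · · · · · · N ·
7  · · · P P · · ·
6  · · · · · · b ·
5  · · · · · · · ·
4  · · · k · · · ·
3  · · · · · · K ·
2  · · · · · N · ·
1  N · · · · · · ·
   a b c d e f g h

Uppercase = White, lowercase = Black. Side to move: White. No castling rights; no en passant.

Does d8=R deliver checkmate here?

no

After d8=R: black king on d4; in check: yes, from the white rook on d8.
Black has 5 legal replies: Ke5, Kc5, Kc4, Ke3, Kc3.
In check but a legal move exists → not checkmate.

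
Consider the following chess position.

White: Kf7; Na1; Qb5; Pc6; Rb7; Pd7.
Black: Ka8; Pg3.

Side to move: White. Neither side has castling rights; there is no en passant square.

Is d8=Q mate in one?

After d8=Q: black king on a8; in check: yes, from the white queen on d8.
King squares — a7: attacked by Rb7; b7: attacked by Qb5; b8: attacked by Rb7.
Black has no legal moves → checkmate.

yes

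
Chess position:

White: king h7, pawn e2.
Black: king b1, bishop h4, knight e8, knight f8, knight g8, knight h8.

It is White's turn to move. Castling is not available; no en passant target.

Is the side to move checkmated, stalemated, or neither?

neither

White to move; white king on h7.
In check: yes, from the black knight on f8.
King squares — g6: attacked by Nf8; h6: attacked by Ng8; g7: attacked by Ne8; g8: available; h8: available.
Legal moves for White: Kxh8, Kxg8.
White is in check but has 2 legal moves → neither.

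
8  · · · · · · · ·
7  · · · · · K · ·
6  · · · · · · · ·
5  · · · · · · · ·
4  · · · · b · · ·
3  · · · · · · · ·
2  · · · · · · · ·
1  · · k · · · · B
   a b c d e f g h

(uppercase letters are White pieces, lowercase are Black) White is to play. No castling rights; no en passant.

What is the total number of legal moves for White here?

10

White to move; king on f7.
In check: no.
Legal moves: Kg8, Kf8, Ke8, Kg7, Ke7, Kf6, Ke6, Bxe4, Bf3, Bg2.
Count: 10.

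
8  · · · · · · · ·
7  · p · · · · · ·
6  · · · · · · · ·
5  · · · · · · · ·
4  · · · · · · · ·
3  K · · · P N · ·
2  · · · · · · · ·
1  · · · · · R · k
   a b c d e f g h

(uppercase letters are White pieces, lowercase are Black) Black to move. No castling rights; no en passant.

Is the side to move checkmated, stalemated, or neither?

neither

Black to move; black king on h1.
In check: yes, from the white rook on f1.
King squares — g1: attacked by Rf1; g2: available; h2: attacked by Nf3.
Legal moves for Black: Kg2.
Black is in check but has 1 legal move → neither.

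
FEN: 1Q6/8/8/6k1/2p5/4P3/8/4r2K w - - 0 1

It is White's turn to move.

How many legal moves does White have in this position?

2

White to move; king on h1.
In check: yes, from the black rook on e1.
Legal moves: Kh2, Kg2.
Count: 2.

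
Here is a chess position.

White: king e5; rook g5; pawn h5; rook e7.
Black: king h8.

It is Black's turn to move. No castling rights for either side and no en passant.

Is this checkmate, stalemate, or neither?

stalemate

Black to move; black king on h8.
In check: no.
King squares — g7: attacked by Rg5; h7: attacked by Re7; g8: attacked by Rg5.
Legal moves for Black: none.
Not in check and no legal moves → stalemate.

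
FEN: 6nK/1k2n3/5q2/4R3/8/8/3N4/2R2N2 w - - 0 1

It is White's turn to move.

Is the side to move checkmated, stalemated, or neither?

neither

White to move; white king on h8.
In check: yes, from the black queen on f6.
King squares — g7: attacked by Qf6; h7: available; g8: attacked by Ne7.
Legal moves for White: Kh7.
White is in check but has 1 legal move → neither.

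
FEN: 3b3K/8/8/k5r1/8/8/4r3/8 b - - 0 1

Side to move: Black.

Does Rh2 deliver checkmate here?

After Rh2: white king on h8; in check: yes, from the black rook on h2.
King squares — g7: attacked by Rg5; h7: attacked by Rh2; g8: attacked by Rg5.
White has no legal moves → checkmate.

yes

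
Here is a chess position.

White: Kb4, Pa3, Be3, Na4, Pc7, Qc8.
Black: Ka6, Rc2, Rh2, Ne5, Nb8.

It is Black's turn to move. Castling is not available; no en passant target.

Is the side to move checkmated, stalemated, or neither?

Black to move; black king on a6.
In check: yes, from the white queen on c8.
King squares — a5: attacked by Kb4; b5: attacked by Kb4; b6: attacked by Be3; a7: attacked by Be3; b7: attacked by Qc8.
Legal moves for Black: none.
In check with no legal moves → checkmate.

checkmate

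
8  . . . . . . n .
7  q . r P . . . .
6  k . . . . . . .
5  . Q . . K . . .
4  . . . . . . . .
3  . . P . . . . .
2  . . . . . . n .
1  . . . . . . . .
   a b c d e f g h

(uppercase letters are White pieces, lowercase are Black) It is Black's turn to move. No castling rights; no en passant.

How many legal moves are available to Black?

1

Black to move; king on a6.
In check: yes, from the white queen on b5.
Legal moves: Kxb5.
Count: 1.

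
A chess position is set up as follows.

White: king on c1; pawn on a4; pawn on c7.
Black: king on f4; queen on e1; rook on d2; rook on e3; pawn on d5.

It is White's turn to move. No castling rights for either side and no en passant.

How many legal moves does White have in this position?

0

White to move; king on c1.
In check: yes, from the black queen on e1.
Legal moves: none.
Count: 0.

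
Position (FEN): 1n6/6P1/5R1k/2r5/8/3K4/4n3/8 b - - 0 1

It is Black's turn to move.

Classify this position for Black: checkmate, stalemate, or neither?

Black to move; black king on h6.
In check: yes, from the white rook on f6.
Legal moves for Black: Kh7, Kxg7, Kh5, Kg5.
Black is in check but has 4 legal moves → neither.

neither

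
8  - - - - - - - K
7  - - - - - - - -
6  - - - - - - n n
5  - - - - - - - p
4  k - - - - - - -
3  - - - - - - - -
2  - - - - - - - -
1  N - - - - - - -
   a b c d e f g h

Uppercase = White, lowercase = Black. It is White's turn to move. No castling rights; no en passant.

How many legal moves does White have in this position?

2

White to move; king on h8.
In check: yes, from the black knight on g6.
Legal moves: Kh7, Kg7.
Count: 2.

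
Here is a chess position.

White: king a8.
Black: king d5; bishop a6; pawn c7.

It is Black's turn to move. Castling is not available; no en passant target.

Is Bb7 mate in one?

no

After Bb7: white king on a8; in check: yes, from the black bishop on b7.
White has 3 legal replies: Kb8, Kxb7, Ka7.
In check but a legal move exists → not checkmate.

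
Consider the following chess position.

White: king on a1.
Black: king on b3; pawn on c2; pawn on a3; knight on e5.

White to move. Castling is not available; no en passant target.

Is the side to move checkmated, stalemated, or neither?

White to move; white king on a1.
In check: no.
King squares — b1: attacked by Pc2; a2: attacked by Kb3; b2: attacked by Pa3.
Legal moves for White: none.
Not in check and no legal moves → stalemate.

stalemate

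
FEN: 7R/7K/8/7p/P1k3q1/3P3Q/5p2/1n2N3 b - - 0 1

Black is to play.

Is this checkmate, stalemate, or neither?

neither

Black to move; black king on c4.
In check: yes, from the white pawn on d3.
King squares — b3: available; c3: available; d3: attacked by Ne1; b4: available; d4: available; b5: attacked by Pa4; c5: available; d5: available.
Legal moves for Black: Kd5, Kc5, Kd4, Kb4, Kc3, Kb3.
Black is in check but has 6 legal moves → neither.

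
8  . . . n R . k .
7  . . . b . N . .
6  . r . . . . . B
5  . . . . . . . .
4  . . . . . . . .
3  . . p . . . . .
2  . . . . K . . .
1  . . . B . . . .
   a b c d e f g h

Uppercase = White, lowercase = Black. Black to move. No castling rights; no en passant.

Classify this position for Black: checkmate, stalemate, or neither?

neither

Black to move; black king on g8.
In check: yes, from the white rook on e8.
King squares — f7: available; g7: attacked by Bh6; h7: available; f8: attacked by Bh6; h8: attacked by Nf7.
Legal moves for Black: Kh7, Kxf7, Bxe8.
Black is in check but has 3 legal moves → neither.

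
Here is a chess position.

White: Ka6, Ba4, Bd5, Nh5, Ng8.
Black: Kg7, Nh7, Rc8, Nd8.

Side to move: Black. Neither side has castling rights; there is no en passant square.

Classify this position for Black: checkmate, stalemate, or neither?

neither

Black to move; black king on g7.
In check: yes, from the white knight on h5.
King squares — f6: attacked by Nh5; g6: available; h6: attacked by Ng8; f7: attacked by Bd5; h7: own knight; f8: available; g8: attacked by Bd5; h8: available.
Legal moves for Black: Kh8, Kf8, Kg6.
Black is in check but has 3 legal moves → neither.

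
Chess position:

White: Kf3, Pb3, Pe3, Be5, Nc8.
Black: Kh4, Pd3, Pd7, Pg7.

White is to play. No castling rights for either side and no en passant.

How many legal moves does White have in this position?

22

White to move; king on f3.
In check: no.
Legal moves: Ne7, Na7, Nd6, Nb6, Bb8, Bxg7, Bc7, Bf6+, Bd6, Bf4, Bd4, Bg3+, Bc3, Bh2, Bb2, Ba1, Kf4, Ke4, Kg2, Kf2, e4, b4.
Count: 22.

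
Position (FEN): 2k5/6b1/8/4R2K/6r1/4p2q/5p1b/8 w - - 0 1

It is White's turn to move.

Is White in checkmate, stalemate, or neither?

checkmate

White to move; white king on h5.
In check: yes, from the black queen on h3.
King squares — g4: attacked by Qh3; h4: attacked by Qh3; g5: attacked by Rg4; g6: attacked by Rg4; h6: attacked by Qh3.
Legal moves for White: none.
In check with no legal moves → checkmate.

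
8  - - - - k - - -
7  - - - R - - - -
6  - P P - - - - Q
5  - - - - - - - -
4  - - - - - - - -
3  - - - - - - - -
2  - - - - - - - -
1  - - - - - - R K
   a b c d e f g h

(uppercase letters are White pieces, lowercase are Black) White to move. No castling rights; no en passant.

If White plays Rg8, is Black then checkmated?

yes

After Rg8: black king on e8; in check: yes, from the white rook on g8.
King squares — d7: attacked by Pc6; e7: attacked by Rd7; f7: attacked by Rd7; d8: attacked by Rd7; f8: attacked by Qh6.
Black has no legal moves → checkmate.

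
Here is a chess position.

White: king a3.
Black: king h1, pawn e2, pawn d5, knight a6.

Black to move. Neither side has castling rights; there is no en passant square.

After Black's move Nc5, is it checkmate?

After Nc5: white king on a3; in check: no.
White is not in check, so this cannot be checkmate.

no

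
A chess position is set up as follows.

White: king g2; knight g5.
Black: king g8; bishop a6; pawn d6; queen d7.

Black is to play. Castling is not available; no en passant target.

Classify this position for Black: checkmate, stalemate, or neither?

Black to move; black king on g8.
In check: no.
Legal moves for Black include: Kh8, Kf8, Kg7, Qe8, Qd8, Qc8, Qh7, Qg7, Qf7, Qe7, Qc7, Qb7+, Qa7, Qe6, Qc6+, Qf5, Qb5, Qg4+, ... (list truncated; more exist).
Black has legal moves and is not in check → neither.

neither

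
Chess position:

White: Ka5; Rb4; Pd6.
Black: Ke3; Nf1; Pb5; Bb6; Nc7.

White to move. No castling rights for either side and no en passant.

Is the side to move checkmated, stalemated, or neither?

White to move; white king on a5.
In check: yes, from the black bishop on b6.
Legal moves for White: Kxb6.
White is in check but has 1 legal move → neither.

neither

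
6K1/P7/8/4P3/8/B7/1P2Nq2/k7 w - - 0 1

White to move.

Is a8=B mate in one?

After a8=B: black king on a1; in check: no.
Black is not in check, so this cannot be checkmate.

no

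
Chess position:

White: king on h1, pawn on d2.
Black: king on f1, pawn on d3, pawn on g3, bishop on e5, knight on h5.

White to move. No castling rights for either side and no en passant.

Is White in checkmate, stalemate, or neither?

stalemate

White to move; white king on h1.
In check: no.
King squares — g1: attacked by Kf1; g2: attacked by Kf1; h2: attacked by Pg3.
Legal moves for White: none.
Not in check and no legal moves → stalemate.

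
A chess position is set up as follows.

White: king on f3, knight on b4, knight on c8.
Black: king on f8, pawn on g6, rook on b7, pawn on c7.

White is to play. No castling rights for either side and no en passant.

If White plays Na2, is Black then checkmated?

no

After Na2: black king on f8; in check: no.
Black is not in check, so this cannot be checkmate.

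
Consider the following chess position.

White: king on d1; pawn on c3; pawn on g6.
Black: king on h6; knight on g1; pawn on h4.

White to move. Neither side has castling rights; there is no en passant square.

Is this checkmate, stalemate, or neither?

neither

White to move; white king on d1.
In check: no.
Legal moves for White: Kd2, Kc2, Ke1, Kc1, g7, c4.
White has 6 legal moves and is not in check → neither.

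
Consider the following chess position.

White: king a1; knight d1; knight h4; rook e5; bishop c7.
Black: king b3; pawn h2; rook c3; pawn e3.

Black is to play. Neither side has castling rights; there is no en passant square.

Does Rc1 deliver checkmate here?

After Rc1: white king on a1; in check: yes, from the black rook on c1.
King squares — b1: attacked by Rc1; a2: attacked by Kb3; b2: attacked by Kb3.
White has no legal moves → checkmate.

yes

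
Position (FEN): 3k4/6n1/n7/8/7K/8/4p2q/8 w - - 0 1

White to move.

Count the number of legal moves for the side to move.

White to move; king on h4.
In check: yes, from the black queen on h2.
Legal moves: Kg5, Kg4.
Count: 2.

2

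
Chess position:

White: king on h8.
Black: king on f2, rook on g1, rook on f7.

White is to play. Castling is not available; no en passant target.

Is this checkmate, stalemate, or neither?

White to move; white king on h8.
In check: no.
King squares — g7: attacked by Rg1; h7: attacked by Rf7; g8: attacked by Rg1.
Legal moves for White: none.
Not in check and no legal moves → stalemate.

stalemate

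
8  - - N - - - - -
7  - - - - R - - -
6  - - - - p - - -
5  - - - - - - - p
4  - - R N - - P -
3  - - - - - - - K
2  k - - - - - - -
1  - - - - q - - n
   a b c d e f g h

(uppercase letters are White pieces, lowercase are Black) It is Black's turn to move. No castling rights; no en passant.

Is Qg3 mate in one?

yes

After Qg3: white king on h3; in check: yes, from the black queen on g3.
King squares — g2: attacked by Qg3; h2: attacked by Qg3; g3: attacked by Nh1; g4: own pawn; h4: attacked by Qg3.
White has no legal moves → checkmate.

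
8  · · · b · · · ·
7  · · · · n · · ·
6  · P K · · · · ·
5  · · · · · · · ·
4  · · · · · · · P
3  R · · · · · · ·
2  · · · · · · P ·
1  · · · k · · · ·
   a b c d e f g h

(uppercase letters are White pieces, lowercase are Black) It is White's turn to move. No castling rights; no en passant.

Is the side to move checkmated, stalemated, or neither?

neither

White to move; white king on c6.
In check: yes, from the black knight on e7.
Legal moves for White: Kd7, Kb7, Kd6, Kc5, Kb5.
White is in check but has 5 legal moves → neither.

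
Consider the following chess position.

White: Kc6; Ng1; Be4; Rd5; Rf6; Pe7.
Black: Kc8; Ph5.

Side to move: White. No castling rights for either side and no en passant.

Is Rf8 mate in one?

After Rf8: black king on c8; in check: yes, from the white rook on f8.
King squares — b7: attacked by Kc6; c7: attacked by Kc6; d7: attacked by Rd5; b8: attacked by Rf8; d8: attacked by Rd5.
Black has no legal moves → checkmate.

yes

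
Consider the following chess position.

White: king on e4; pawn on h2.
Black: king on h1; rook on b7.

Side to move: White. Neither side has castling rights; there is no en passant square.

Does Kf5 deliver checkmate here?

After Kf5: black king on h1; in check: no.
Black is not in check, so this cannot be checkmate.

no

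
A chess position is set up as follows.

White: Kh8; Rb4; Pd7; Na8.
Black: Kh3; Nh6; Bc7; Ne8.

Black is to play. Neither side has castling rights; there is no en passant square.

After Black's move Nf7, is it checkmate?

After Nf7: white king on h8; in check: yes, from the black knight on f7.
White has 2 legal replies: Kg8, Kh7.
In check but a legal move exists → not checkmate.

no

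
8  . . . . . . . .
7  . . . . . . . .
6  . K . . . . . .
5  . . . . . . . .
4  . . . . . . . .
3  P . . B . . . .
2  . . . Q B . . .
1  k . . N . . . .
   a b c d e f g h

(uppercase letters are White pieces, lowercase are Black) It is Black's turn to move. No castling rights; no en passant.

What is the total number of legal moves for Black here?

0

Black to move; king on a1.
In check: no.
Legal moves: none.
Count: 0.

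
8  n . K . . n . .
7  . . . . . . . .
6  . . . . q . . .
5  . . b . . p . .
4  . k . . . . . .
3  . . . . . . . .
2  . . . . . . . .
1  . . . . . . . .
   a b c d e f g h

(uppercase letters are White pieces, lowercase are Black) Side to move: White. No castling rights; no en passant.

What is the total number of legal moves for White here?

White to move; king on c8.
In check: yes, from the black queen on e6.
Legal moves: Kd8, Kb8, Kb7.
Count: 3.

3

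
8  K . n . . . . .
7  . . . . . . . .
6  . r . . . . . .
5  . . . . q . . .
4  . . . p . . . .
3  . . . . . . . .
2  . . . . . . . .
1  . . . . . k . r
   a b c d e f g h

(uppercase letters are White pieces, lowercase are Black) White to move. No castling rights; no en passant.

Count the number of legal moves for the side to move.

0

White to move; king on a8.
In check: no.
Legal moves: none.
Count: 0.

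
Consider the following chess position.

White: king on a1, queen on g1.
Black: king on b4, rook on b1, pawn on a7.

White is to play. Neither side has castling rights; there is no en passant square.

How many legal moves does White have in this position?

3

White to move; king on a1.
In check: yes, from the black rook on b1.
Legal moves: Ka2, Kxb1, Qxb1+.
Count: 3.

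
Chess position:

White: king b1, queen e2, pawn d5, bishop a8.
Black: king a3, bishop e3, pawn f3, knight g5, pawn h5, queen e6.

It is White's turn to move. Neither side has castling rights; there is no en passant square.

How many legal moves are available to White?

White to move; king on b1.
In check: no.
Legal moves: Bb7, Bc6, Qa6+, Qb5, Qc4, Qxf3, Qxe3+, Qd3+, Qh2, Qg2, Qf2, Qd2, Qc2, Qb2+, Qa2+, Qf1, Qe1, Qd1, Kc2, Ka1, dxe6, d6.
Count: 22.

22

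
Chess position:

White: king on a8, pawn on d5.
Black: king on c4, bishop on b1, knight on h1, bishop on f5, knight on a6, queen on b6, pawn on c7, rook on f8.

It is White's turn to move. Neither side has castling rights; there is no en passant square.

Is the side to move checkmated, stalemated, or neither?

checkmate

White to move; white king on a8.
In check: yes, from the black rook on f8.
King squares — a7: attacked by Qb6; b7: attacked by Qb6; b8: attacked by Na6.
Legal moves for White: none.
In check with no legal moves → checkmate.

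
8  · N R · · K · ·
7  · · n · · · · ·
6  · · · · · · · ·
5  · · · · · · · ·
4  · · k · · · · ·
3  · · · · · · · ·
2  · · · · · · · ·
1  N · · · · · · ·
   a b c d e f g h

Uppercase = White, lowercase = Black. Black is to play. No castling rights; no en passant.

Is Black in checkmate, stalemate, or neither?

neither

Black to move; black king on c4.
In check: no.
Legal moves for Black: Kd5, Kc5, Kb5, Kd4, Kb4, Kd3, Kc3.
Black has 7 legal moves and is not in check → neither.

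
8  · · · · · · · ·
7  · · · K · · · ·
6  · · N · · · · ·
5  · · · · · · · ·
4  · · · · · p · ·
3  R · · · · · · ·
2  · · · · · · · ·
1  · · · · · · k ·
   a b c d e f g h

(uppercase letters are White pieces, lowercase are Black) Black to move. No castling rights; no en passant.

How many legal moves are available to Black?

Black to move; king on g1.
In check: no.
Legal moves: Kh2, Kg2, Kf2, Kh1, Kf1, f3.
Count: 6.

6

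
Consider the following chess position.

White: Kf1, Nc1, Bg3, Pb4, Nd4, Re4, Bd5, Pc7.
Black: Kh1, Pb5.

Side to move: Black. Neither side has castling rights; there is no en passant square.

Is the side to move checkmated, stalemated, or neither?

Black to move; black king on h1.
In check: no.
King squares — g1: attacked by Kf1; g2: attacked by Kf1; h2: attacked by Bg3.
Legal moves for Black: none.
Not in check and no legal moves → stalemate.

stalemate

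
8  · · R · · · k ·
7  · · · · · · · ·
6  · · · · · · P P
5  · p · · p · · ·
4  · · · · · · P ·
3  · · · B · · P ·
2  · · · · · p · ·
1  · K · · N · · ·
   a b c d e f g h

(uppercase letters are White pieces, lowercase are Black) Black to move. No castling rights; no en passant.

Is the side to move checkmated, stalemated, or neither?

checkmate

Black to move; black king on g8.
In check: yes, from the white rook on c8.
King squares — f7: attacked by Pg6; g7: attacked by Ph6; h7: attacked by Pg6; f8: attacked by Rc8; h8: attacked by Rc8.
Legal moves for Black: none.
In check with no legal moves → checkmate.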